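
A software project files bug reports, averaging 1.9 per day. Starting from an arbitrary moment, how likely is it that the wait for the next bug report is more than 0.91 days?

The wait for the next event is exponential with rate λ = 1.9 per day.
P(T > 0.91) = e^(−λt) = e^(−1.9 × 0.91) = e^(−1.729) ≈ 0.1775.

0.1775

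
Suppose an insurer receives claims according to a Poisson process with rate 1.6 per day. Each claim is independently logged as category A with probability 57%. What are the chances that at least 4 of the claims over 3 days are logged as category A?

0.2939

Thinning: the claims that are logged as category A themselves form a Poisson process with rate 0.57 × 1.6 = 0.912 per day.
Over the interval, μ = 0.912 × 3 = 2.736 (3 days).
P(N ≥ 4) = 1 − P(N ≤ 3) ≈ 0.2939.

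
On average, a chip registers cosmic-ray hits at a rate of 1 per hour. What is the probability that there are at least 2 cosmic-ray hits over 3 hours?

Over the interval, μ = 1 × 3 = 3 (3 hours).
P(N ≥ 2) = 1 − P(N ≤ 1) = 1 − Σ_{j=0}^{1} e^(−μ) μ^j/j! ≈ 0.8009.

0.8009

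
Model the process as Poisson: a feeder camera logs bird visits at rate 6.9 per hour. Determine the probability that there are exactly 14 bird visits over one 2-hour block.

0.1058

Over the interval, μ = 6.9 × 2 = 13.8 (a 2-hour block = 2 hours).
P(N = 14) = e^(−μ) μ^14/14! = e^(−13.8) · 13.8^14/87178291200 ≈ 0.1058.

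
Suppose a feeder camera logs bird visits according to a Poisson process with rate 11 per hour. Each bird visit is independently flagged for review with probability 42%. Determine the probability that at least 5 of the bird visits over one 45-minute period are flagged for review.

Thinning: the bird visits that are flagged for review themselves form a Poisson process with rate 0.42 × 11 = 4.62 per hour.
Over the interval, μ = 4.62 × 0.75 = 3.465 (a 45-minute period = 0.75 hours).
P(N ≥ 5) = 1 − P(N ≤ 4) ≈ 0.2680.

0.2680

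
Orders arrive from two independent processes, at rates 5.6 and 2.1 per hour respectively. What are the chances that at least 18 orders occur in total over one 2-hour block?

Independent Poisson processes superpose: combined rate λ = 5.6 + 2.1 = 7.7 per hour.
Over the interval, μ = 7.7 × 2 = 15.4 (a 2-hour block = 2 hours).
P(N ≥ 18) = 1 − P(N ≤ 17) ≈ 0.2859.

0.2859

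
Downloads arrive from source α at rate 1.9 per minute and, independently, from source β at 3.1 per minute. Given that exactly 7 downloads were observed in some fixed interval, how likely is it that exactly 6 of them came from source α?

Given the total, each event is independently from source α with probability p = λ_α/(λ_α+λ_β) = 1.9/5 = 0.3800.
So K ~ Binomial(7, 1.9/5): P(K = 6) = C(7,6) · (1.9/5)^6 · (3.1/5)^1 ≈ 0.0131.

0.0131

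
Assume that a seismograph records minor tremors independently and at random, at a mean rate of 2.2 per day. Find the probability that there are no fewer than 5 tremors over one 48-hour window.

0.4488

Over the interval, μ = 2.2 × 2 = 4.4 (a 48-hour window = 2 days).
P(N ≥ 5) = 1 − P(N ≤ 4) = 1 − Σ_{j=0}^{4} e^(−μ) μ^j/j! ≈ 0.4488.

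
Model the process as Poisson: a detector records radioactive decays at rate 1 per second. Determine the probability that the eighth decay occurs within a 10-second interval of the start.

0.7798

Over the interval, μ = 1 × 10 = 10 (a 10-second interval = 10 seconds).
The eighth arrival falls in the interval iff at least 8 events occur there: P(S_8 ≤ t) = P(N ≥ 8) = 1 − P(N ≤ 7) ≈ 0.7798.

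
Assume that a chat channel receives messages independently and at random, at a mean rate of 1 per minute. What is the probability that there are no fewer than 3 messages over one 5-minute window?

Over the interval, μ = 1 × 5 = 5 (a 5-minute window = 5 minutes).
P(N ≥ 3) = 1 − P(N ≤ 2) = 1 − Σ_{j=0}^{2} e^(−μ) μ^j/j! ≈ 0.8753.

0.8753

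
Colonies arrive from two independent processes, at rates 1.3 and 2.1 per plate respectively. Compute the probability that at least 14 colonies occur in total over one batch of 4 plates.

Independent Poisson processes superpose: combined rate λ = 1.3 + 2.1 = 3.4 per plate.
Over the interval, μ = 3.4 × 4 = 13.6 (a batch of 4 plates = 4 plates).
P(N ≥ 14) = 1 − P(N ≤ 13) ≈ 0.4926.

0.4926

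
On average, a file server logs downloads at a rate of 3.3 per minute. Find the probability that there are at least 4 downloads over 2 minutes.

Over the interval, μ = 3.3 × 2 = 6.6 (2 minutes).
P(N ≥ 4) = 1 − P(N ≤ 3) = 1 − Σ_{j=0}^{3} e^(−μ) μ^j/j! ≈ 0.8948.

0.8948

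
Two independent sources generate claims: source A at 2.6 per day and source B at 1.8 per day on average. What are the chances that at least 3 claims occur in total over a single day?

0.8149

Independent Poisson processes superpose: combined rate λ = 2.6 + 1.8 = 4.4 per day.
So μ = 4.4.
P(N ≥ 3) = 1 − P(N ≤ 2) ≈ 0.8149.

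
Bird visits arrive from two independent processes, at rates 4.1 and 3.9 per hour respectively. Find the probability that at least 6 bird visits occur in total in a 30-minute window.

Independent Poisson processes superpose: combined rate λ = 4.1 + 3.9 = 8 per hour.
Over the interval, μ = 8 × 0.5 = 4 (a 30-minute window = 0.5 hours).
P(N ≥ 6) = 1 − P(N ≤ 5) ≈ 0.2149.

0.2149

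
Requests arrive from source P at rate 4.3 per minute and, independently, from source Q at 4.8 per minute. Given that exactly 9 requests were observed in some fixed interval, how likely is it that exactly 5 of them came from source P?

0.2298

Given the total, each event is independently from source P with probability p = λ_P/(λ_P+λ_Q) = 4.3/9.1 ≈ 0.4725.
So K ~ Binomial(9, 4.3/9.1): P(K = 5) = C(9,5) · (4.3/9.1)^5 · (4.8/9.1)^4 ≈ 0.2298.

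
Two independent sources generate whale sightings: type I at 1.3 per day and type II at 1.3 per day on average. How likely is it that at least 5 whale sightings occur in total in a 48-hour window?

Independent Poisson processes superpose: combined rate λ = 1.3 + 1.3 = 2.6 per day.
Over the interval, μ = 2.6 × 2 = 5.2 (a 48-hour window = 2 days).
P(N ≥ 5) = 1 − P(N ≤ 4) ≈ 0.5939.

0.5939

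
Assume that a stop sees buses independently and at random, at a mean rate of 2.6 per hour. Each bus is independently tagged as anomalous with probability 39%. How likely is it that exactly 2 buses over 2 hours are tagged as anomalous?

Thinning: the buses that are tagged as anomalous themselves form a Poisson process with rate 0.39 × 2.6 = 1.014 per hour.
Over the interval, μ = 1.014 × 2 = 2.028 (2 hours).
P(N = 2) = e^(−2.028) · 2.028^2/2! ≈ 0.2706.

0.2706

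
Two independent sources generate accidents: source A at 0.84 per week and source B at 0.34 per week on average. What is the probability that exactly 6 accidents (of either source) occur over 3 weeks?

0.0793

Independent Poisson processes superpose: combined rate λ = 0.84 + 0.34 = 1.18 per week.
Over the interval, μ = 1.18 × 3 = 3.54 (3 weeks).
P(N = 6) = e^(−3.54) · 3.54^6/6! ≈ 0.0793.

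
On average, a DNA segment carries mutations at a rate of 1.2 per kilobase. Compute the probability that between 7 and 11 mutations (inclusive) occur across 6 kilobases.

0.5167

Over the interval, μ = 1.2 × 6 = 7.2 (6 kilobases).
P(7 ≤ N ≤ 11) = Σ_{j=7}^{11} e^(−7.2) · 7.2^j/j! ≈ 0.5167.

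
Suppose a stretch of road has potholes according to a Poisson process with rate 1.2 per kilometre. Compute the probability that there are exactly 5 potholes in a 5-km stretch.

0.1606

Over the interval, μ = 1.2 × 5 = 6 (a 5-km stretch = 5 kilometres).
P(N = 5) = e^(−μ) μ^5/5! = e^(−6) · 6^5/120 ≈ 0.1606.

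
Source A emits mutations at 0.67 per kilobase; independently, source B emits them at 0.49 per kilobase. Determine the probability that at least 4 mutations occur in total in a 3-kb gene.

Independent Poisson processes superpose: combined rate λ = 0.67 + 0.49 = 1.16 per kilobase.
Over the interval, μ = 1.16 × 3 = 3.48 (a 3-kb gene = 3 kilobases).
P(N ≥ 4) = 1 − P(N ≤ 3) ≈ 0.4590.

0.4590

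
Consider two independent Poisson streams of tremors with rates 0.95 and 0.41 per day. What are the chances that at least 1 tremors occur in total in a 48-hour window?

0.9341

Independent Poisson processes superpose: combined rate λ = 0.95 + 0.41 = 1.36 per day.
Over the interval, μ = 1.36 × 2 = 2.72 (a 48-hour window = 2 days).
P(N ≥ 1) = 1 − P(N ≤ 0) ≈ 0.9341.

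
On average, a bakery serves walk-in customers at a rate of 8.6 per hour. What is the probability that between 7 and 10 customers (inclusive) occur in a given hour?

0.5066

With mean μ = 8.6 per hour,
P(7 ≤ N ≤ 10) = Σ_{j=7}^{10} e^(−8.6) · 8.6^j/j! ≈ 0.5066.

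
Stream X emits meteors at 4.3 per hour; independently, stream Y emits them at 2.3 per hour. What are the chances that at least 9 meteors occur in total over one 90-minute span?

Independent Poisson processes superpose: combined rate λ = 4.3 + 2.3 = 6.6 per hour.
Over the interval, μ = 6.6 × 1.5 = 9.9 (a 90-minute span = 1.5 hours).
P(N ≥ 9) = 1 − P(N ≤ 8) ≈ 0.6558.

0.6558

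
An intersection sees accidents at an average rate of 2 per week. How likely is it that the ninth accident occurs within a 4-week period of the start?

0.4075

Over the interval, μ = 2 × 4 = 8 (a 4-week period = 4 weeks).
The ninth arrival falls in the interval iff at least 9 events occur there: P(S_9 ≤ t) = P(N ≥ 9) = 1 − P(N ≤ 8) ≈ 0.4075.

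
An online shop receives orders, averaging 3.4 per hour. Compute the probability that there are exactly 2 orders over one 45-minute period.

0.2539

Over the interval, μ = 3.4 × 0.75 = 2.55 (a 45-minute period = 0.75 hours).
P(N = 2) = e^(−μ) μ^2/2! = e^(−2.55) · 2.55^2/2 ≈ 0.2539.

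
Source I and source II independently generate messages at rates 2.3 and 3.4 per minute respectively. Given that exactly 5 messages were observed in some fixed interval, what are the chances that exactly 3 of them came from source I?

0.2338

Given the total, each event is independently from source I with probability p = λ_I/(λ_I+λ_II) = 2.3/5.7 ≈ 0.4035.
So K ~ Binomial(5, 2.3/5.7): P(K = 3) = C(5,3) · (2.3/5.7)^3 · (3.4/5.7)^2 ≈ 0.2338.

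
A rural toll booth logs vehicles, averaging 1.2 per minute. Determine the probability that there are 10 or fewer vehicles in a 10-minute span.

Over the interval, μ = 1.2 × 10 = 12 (a 10-minute span = 10 minutes).
P(N ≤ 10) = Σ_{j=0}^{10} e^(−μ) μ^j/j! ≈ 0.3472.

0.3472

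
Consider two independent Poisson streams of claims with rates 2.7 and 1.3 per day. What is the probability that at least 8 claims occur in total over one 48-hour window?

Independent Poisson processes superpose: combined rate λ = 2.7 + 1.3 = 4 per day.
Over the interval, μ = 4 × 2 = 8 (a 48-hour window = 2 days).
P(N ≥ 8) = 1 − P(N ≤ 7) ≈ 0.5470.

0.5470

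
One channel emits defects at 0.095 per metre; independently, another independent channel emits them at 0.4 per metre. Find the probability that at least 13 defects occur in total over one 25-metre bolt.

0.4668

Independent Poisson processes superpose: combined rate λ = 0.095 + 0.4 = 0.495 per metre.
Over the interval, μ = 0.495 × 25 = 12.375 (a 25-metre bolt = 25 metres).
P(N ≥ 13) = 1 − P(N ≤ 12) ≈ 0.4668.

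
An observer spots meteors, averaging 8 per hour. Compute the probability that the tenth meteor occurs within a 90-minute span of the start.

Over the interval, μ = 8 × 1.5 = 12 (a 90-minute span = 1.5 hours).
The tenth arrival falls in the interval iff at least 10 events occur there: P(S_10 ≤ t) = P(N ≥ 10) = 1 − P(N ≤ 9) ≈ 0.7576.

0.7576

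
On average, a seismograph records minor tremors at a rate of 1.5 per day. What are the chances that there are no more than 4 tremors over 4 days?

Over the interval, μ = 1.5 × 4 = 6 (4 days).
P(N ≤ 4) = Σ_{j=0}^{4} e^(−μ) μ^j/j! ≈ 0.2851.

0.2851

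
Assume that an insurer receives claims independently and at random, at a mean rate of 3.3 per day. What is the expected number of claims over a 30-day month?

99

E[N] = λt = 3.3 × 30 = 99 (a 30-day month = 30 days).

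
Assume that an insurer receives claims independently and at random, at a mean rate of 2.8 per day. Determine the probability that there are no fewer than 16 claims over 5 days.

0.3306

Over the interval, μ = 2.8 × 5 = 14 (5 days).
P(N ≥ 16) = 1 − P(N ≤ 15) = 1 − Σ_{j=0}^{15} e^(−μ) μ^j/j! ≈ 0.3306.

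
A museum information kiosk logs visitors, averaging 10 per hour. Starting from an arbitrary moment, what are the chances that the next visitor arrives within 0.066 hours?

Inter-arrival times are exponential with rate λ = 10 per hour.
P(T ≤ 0.066) = 1 − e^(−λt) = 1 − e^(−10 × 0.066) = 1 − e^(−0.66) ≈ 0.4831.

0.4831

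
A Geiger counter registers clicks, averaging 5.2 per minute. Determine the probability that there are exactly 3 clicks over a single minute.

0.1293

With mean μ = 5.2 per minute,
P(N = 3) = e^(−μ) μ^3/3! = e^(−5.2) · 5.2^3/6 ≈ 0.1293.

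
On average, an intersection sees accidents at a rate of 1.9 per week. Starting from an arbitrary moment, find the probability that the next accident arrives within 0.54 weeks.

Inter-arrival times are exponential with rate λ = 1.9 per week.
P(T ≤ 0.54) = 1 − e^(−λt) = 1 − e^(−1.9 × 0.54) = 1 − e^(−1.026) ≈ 0.6416.

0.6416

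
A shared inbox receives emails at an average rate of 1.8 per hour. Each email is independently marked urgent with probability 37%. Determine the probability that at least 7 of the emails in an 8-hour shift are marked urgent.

Thinning: the emails that are marked urgent themselves form a Poisson process with rate 0.37 × 1.8 = 0.666 per hour.
Over the interval, μ = 0.666 × 8 = 5.328 (an 8-hour shift = 8 hours).
P(N ≥ 7) = 1 − P(N ≤ 6) ≈ 0.2872.

0.2872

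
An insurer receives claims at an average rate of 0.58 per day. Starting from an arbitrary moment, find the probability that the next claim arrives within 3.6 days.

0.8761

Inter-arrival times are exponential with rate λ = 0.58 per day.
P(T ≤ 3.6) = 1 − e^(−λt) = 1 − e^(−0.58 × 3.6) = 1 − e^(−2.088) ≈ 0.8761.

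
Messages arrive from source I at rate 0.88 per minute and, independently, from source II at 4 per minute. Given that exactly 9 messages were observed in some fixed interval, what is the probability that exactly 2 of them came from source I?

Given the total, each event is independently from source I with probability p = λ_I/(λ_I+λ_II) = 0.88/4.88 ≈ 0.1803.
So K ~ Binomial(9, 0.88/4.88): P(K = 2) = C(9,2) · (0.88/4.88)^2 · (4/4.88)^7 ≈ 0.2910.

0.2910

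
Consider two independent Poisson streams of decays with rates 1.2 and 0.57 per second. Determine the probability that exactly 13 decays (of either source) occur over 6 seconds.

0.0857

Independent Poisson processes superpose: combined rate λ = 1.2 + 0.57 = 1.77 per second.
Over the interval, μ = 1.77 × 6 = 10.62 (6 seconds).
P(N = 13) = e^(−10.62) · 10.62^13/13! ≈ 0.0857.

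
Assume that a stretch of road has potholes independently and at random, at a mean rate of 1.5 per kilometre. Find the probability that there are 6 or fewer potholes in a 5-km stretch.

Over the interval, μ = 1.5 × 5 = 7.5 (a 5-km stretch = 5 kilometres).
P(N ≤ 6) = Σ_{j=0}^{6} e^(−μ) μ^j/j! ≈ 0.3782.

0.3782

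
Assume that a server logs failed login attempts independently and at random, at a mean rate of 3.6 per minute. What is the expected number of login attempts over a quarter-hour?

54

E[N] = λt = 3.6 × 15 = 54 (a quarter-hour = 15 minutes).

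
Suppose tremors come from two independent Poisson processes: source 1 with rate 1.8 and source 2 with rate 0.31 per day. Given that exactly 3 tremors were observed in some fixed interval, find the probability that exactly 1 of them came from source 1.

0.0552

Given the total, each event is independently from source 1 with probability p = λ_1/(λ_1+λ_2) = 1.8/2.11 ≈ 0.8531.
So K ~ Binomial(3, 1.8/2.11): P(K = 1) = C(3,1) · (1.8/2.11)^1 · (0.31/2.11)^2 ≈ 0.0552.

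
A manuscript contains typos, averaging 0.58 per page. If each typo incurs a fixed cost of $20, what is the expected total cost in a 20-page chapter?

$232

E[N] = 0.58 × 20 = 11.6 (a 20-page chapter = 20 pages); E[cost] = 11.6 × $20 = $232.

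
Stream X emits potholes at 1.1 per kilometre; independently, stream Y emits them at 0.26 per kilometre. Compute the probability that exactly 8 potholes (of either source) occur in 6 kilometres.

0.1394

Independent Poisson processes superpose: combined rate λ = 1.1 + 0.26 = 1.36 per kilometre.
Over the interval, μ = 1.36 × 6 = 8.16 (6 kilometres).
P(N = 8) = e^(−8.16) · 8.16^8/8! ≈ 0.1394.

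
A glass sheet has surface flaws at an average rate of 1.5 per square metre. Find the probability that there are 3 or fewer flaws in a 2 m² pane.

0.6472

Over the interval, μ = 1.5 × 2 = 3 (a 2 m² pane = 2 square metres).
P(N ≤ 3) = Σ_{j=0}^{3} e^(−μ) μ^j/j! ≈ 0.6472.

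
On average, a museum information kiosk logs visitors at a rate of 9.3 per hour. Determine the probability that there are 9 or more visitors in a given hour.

0.5832

With mean μ = 9.3 per hour,
P(N ≥ 9) = 1 − P(N ≤ 8) = 1 − Σ_{j=0}^{8} e^(−μ) μ^j/j! ≈ 0.5832.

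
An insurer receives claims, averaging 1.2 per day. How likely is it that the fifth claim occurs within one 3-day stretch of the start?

0.2936

Over the interval, μ = 1.2 × 3 = 3.6 (a 3-day stretch = 3 days).
The fifth arrival falls in the interval iff at least 5 events occur there: P(S_5 ≤ t) = P(N ≥ 5) = 1 − P(N ≤ 4) ≈ 0.2936.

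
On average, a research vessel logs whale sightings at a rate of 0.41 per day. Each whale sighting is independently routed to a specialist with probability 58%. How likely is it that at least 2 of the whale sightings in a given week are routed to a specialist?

0.4957

Thinning: the whale sightings that are routed to a specialist themselves form a Poisson process with rate 0.58 × 0.41 = 0.2378 per day.
Over the interval, μ = 0.2378 × 7 = 1.6646 (a week = 7 days).
P(N ≥ 2) = 1 − P(N ≤ 1) ≈ 0.4957.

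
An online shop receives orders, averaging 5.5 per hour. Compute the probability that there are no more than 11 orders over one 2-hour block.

0.5793

Over the interval, μ = 5.5 × 2 = 11 (a 2-hour block = 2 hours).
P(N ≤ 11) = Σ_{j=0}^{11} e^(−μ) μ^j/j! ≈ 0.5793.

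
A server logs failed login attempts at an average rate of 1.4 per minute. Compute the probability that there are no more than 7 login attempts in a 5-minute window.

Over the interval, μ = 1.4 × 5 = 7 (a 5-minute window = 5 minutes).
P(N ≤ 7) = Σ_{j=0}^{7} e^(−μ) μ^j/j! ≈ 0.5987.

0.5987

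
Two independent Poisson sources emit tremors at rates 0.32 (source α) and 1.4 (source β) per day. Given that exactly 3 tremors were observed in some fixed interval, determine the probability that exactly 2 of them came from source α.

0.0845

Given the total, each event is independently from source α with probability p = λ_α/(λ_α+λ_β) = 0.32/1.72 ≈ 0.1860.
So K ~ Binomial(3, 0.32/1.72): P(K = 2) = C(3,2) · (0.32/1.72)^2 · (1.4/1.72)^1 ≈ 0.0845.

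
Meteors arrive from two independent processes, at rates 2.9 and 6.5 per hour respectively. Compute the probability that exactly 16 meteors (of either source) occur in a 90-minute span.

0.0878

Independent Poisson processes superpose: combined rate λ = 2.9 + 6.5 = 9.4 per hour.
Over the interval, μ = 9.4 × 1.5 = 14.1 (a 90-minute span = 1.5 hours).
P(N = 16) = e^(−14.1) · 14.1^16/16! ≈ 0.0878.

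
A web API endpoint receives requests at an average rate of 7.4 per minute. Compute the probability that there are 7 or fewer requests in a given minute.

0.5393

With mean μ = 7.4 per minute,
P(N ≤ 7) = Σ_{j=0}^{7} e^(−μ) μ^j/j! ≈ 0.5393.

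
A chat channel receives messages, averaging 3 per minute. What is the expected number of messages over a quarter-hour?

E[N] = λt = 3 × 15 = 45 (a quarter-hour = 15 minutes).

45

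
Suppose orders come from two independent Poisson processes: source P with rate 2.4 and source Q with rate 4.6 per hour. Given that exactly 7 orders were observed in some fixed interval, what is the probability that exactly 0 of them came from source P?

0.0529

Given the total, each event is independently from source P with probability p = λ_P/(λ_P+λ_Q) = 2.4/7 ≈ 0.3429.
So K ~ Binomial(7, 2.4/7): P(K = 0) = C(7,0) · (2.4/7)^0 · (4.6/7)^7 ≈ 0.0529.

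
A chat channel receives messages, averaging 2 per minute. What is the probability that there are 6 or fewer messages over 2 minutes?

Over the interval, μ = 2 × 2 = 4 (2 minutes).
P(N ≤ 6) = Σ_{j=0}^{6} e^(−μ) μ^j/j! ≈ 0.8893.

0.8893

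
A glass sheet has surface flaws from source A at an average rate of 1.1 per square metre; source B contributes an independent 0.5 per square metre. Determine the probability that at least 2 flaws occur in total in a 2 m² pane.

0.8288

Independent Poisson processes superpose: combined rate λ = 1.1 + 0.5 = 1.6 per square metre.
Over the interval, μ = 1.6 × 2 = 3.2 (a 2 m² pane = 2 square metres).
P(N ≥ 2) = 1 − P(N ≤ 1) ≈ 0.8288.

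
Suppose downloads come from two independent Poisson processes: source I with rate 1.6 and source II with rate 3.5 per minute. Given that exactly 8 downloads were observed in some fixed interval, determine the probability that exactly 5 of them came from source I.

Given the total, each event is independently from source I with probability p = λ_I/(λ_I+λ_II) = 1.6/5.1 ≈ 0.3137.
So K ~ Binomial(8, 1.6/5.1): P(K = 5) = C(8,5) · (1.6/5.1)^5 · (3.5/5.1)^3 ≈ 0.0550.

0.0550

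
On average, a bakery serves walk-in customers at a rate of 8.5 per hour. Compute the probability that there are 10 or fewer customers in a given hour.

With mean μ = 8.5 per hour,
P(N ≤ 10) = Σ_{j=0}^{10} e^(−μ) μ^j/j! ≈ 0.7634.

0.7634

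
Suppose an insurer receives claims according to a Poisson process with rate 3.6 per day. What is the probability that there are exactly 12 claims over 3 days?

0.1072

Over the interval, μ = 3.6 × 3 = 10.8 (3 days).
P(N = 12) = e^(−μ) μ^12/12! = e^(−10.8) · 10.8^12/479001600 ≈ 0.1072.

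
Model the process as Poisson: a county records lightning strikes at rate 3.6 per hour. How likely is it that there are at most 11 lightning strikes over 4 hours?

0.2277

Over the interval, μ = 3.6 × 4 = 14.4 (4 hours).
P(N ≤ 11) = Σ_{j=0}^{11} e^(−μ) μ^j/j! ≈ 0.2277.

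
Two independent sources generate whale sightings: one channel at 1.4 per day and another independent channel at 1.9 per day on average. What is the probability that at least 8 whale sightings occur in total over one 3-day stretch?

Independent Poisson processes superpose: combined rate λ = 1.4 + 1.9 = 3.3 per day.
Over the interval, μ = 3.3 × 3 = 9.9 (a 3-day stretch = 3 days).
P(N ≥ 8) = 1 − P(N ≤ 7) ≈ 0.7706.

0.7706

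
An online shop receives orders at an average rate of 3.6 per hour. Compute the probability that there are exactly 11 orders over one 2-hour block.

0.0504

Over the interval, μ = 3.6 × 2 = 7.2 (a 2-hour block = 2 hours).
P(N = 11) = e^(−μ) μ^11/11! = e^(−7.2) · 7.2^11/39916800 ≈ 0.0504.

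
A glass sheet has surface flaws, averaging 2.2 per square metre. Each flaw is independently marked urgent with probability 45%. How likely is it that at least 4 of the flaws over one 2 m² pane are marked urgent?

0.1393

Thinning: the flaws that are marked urgent themselves form a Poisson process with rate 0.45 × 2.2 = 0.99 per square metre.
Over the interval, μ = 0.99 × 2 = 1.98 (a 2 m² pane = 2 square metres).
P(N ≥ 4) = 1 − P(N ≤ 3) ≈ 0.1393.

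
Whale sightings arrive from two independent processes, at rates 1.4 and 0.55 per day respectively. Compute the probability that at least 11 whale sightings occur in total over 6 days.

Independent Poisson processes superpose: combined rate λ = 1.4 + 0.55 = 1.95 per day.
Over the interval, μ = 1.95 × 6 = 11.7 (6 days).
P(N ≥ 11) = 1 − P(N ≤ 10) ≈ 0.6206.

0.6206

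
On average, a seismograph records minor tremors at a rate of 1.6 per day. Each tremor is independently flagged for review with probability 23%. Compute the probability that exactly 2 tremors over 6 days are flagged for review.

Thinning: the tremors that are flagged for review themselves form a Poisson process with rate 0.23 × 1.6 = 0.368 per day.
Over the interval, μ = 0.368 × 6 = 2.208 (6 days).
P(N = 2) = e^(−2.208) · 2.208^2/2! ≈ 0.2679.

0.2679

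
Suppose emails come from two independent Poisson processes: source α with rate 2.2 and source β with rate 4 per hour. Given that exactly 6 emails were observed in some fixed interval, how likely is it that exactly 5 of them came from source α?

Given the total, each event is independently from source α with probability p = λ_α/(λ_α+λ_β) = 2.2/6.2 ≈ 0.3548.
So K ~ Binomial(6, 2.2/6.2): P(K = 5) = C(6,5) · (2.2/6.2)^5 · (4/6.2)^1 ≈ 0.0218.

0.0218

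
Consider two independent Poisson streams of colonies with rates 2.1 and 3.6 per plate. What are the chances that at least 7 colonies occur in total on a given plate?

0.3456

Independent Poisson processes superpose: combined rate λ = 2.1 + 3.6 = 5.7 per plate.
So μ = 5.7.
P(N ≥ 7) = 1 − P(N ≤ 6) ≈ 0.3456.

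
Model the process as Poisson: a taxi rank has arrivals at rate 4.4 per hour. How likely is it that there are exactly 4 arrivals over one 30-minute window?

0.1082

Over the interval, μ = 4.4 × 0.5 = 2.2 (a 30-minute window = 0.5 hours).
P(N = 4) = e^(−μ) μ^4/4! = e^(−2.2) · 2.2^4/24 ≈ 0.1082.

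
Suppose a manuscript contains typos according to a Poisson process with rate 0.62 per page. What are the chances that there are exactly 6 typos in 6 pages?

Over the interval, μ = 0.62 × 6 = 3.72 (6 pages).
P(N = 6) = e^(−μ) μ^6/6! = e^(−3.72) · 3.72^6/720 ≈ 0.0892.

0.0892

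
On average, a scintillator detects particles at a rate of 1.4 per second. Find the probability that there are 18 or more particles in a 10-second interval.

0.1728

Over the interval, μ = 1.4 × 10 = 14 (a 10-second interval = 10 seconds).
P(N ≥ 18) = 1 − P(N ≤ 17) = 1 − Σ_{j=0}^{17} e^(−μ) μ^j/j! ≈ 0.1728.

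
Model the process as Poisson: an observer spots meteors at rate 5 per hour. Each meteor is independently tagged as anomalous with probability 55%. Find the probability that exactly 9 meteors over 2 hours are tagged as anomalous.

Thinning: the meteors that are tagged as anomalous themselves form a Poisson process with rate 0.55 × 5 = 2.75 per hour.
Over the interval, μ = 2.75 × 2 = 5.5 (2 hours).
P(N = 9) = e^(−5.5) · 5.5^9/9! ≈ 0.0519.

0.0519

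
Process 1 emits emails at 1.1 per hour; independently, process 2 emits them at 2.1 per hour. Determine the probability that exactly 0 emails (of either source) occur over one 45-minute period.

0.0907

Independent Poisson processes superpose: combined rate λ = 1.1 + 2.1 = 3.2 per hour.
Over the interval, μ = 3.2 × 0.75 = 2.4 (a 45-minute period = 0.75 hours).
P(N = 0) = e^(−2.4) · 2.4^0/0! ≈ 0.0907.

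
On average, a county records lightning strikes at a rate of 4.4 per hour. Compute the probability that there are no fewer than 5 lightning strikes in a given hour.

0.4488

With mean μ = 4.4 per hour,
P(N ≥ 5) = 1 − P(N ≤ 4) = 1 − Σ_{j=0}^{4} e^(−μ) μ^j/j! ≈ 0.4488.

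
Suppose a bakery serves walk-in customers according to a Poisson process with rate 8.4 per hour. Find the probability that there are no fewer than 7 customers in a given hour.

With mean μ = 8.4 per hour,
P(N ≥ 7) = 1 − P(N ≤ 6) = 1 − Σ_{j=0}^{6} e^(−μ) μ^j/j! ≈ 0.7330.

0.7330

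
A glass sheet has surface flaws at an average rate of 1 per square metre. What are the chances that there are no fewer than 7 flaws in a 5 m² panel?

0.2378

Over the interval, μ = 1 × 5 = 5 (a 5 m² panel = 5 square metres).
P(N ≥ 7) = 1 − P(N ≤ 6) = 1 − Σ_{j=0}^{6} e^(−μ) μ^j/j! ≈ 0.2378.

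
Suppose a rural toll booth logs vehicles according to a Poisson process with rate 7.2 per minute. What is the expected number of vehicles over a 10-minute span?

72

E[N] = λt = 7.2 × 10 = 72 (a 10-minute span = 10 minutes).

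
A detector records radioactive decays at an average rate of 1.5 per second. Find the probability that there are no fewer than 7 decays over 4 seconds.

Over the interval, μ = 1.5 × 4 = 6 (4 seconds).
P(N ≥ 7) = 1 − P(N ≤ 6) = 1 − Σ_{j=0}^{6} e^(−μ) μ^j/j! ≈ 0.3937.

0.3937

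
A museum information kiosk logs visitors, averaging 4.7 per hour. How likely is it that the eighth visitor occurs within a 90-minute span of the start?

0.4087

Over the interval, μ = 4.7 × 1.5 = 7.05 (a 90-minute span = 1.5 hours).
The eighth arrival falls in the interval iff at least 8 events occur there: P(S_8 ≤ t) = P(N ≥ 8) = 1 − P(N ≤ 7) ≈ 0.4087.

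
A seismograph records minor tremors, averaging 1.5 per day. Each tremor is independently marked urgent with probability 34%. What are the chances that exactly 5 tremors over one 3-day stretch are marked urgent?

Thinning: the tremors that are marked urgent themselves form a Poisson process with rate 0.34 × 1.5 = 0.51 per day.
Over the interval, μ = 0.51 × 3 = 1.53 (a 3-day stretch = 3 days).
P(N = 5) = e^(−1.53) · 1.53^5/5! ≈ 0.0151.

0.0151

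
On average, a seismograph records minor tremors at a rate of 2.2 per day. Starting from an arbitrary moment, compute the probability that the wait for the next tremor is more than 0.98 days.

0.1158

The wait for the next event is exponential with rate λ = 2.2 per day.
P(T > 0.98) = e^(−λt) = e^(−2.2 × 0.98) = e^(−2.156) ≈ 0.1158.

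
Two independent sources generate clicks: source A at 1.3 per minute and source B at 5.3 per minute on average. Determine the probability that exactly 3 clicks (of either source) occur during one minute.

Independent Poisson processes superpose: combined rate λ = 1.3 + 5.3 = 6.6 per minute.
So μ = 6.6.
P(N = 3) = e^(−6.6) · 6.6^3/3! ≈ 0.0652.

0.0652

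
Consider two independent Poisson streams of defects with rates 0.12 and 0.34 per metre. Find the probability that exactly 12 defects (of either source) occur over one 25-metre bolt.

Independent Poisson processes superpose: combined rate λ = 0.12 + 0.34 = 0.46 per metre.
Over the interval, μ = 0.46 × 25 = 11.5 (a 25-metre bolt = 25 metres).
P(N = 12) = e^(−11.5) · 11.5^12/12! ≈ 0.1131.

0.1131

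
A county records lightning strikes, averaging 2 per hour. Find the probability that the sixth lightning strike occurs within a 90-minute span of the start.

Over the interval, μ = 2 × 1.5 = 3 (a 90-minute span = 1.5 hours).
The sixth arrival falls in the interval iff at least 6 events occur there: P(S_6 ≤ t) = P(N ≥ 6) = 1 − P(N ≤ 5) ≈ 0.0839.

0.0839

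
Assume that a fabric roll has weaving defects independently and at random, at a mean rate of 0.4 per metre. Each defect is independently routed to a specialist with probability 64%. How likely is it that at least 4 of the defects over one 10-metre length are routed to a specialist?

Thinning: the defects that are routed to a specialist themselves form a Poisson process with rate 0.64 × 0.4 = 0.256 per metre.
Over the interval, μ = 0.256 × 10 = 2.56 (a 10-metre length = 10 metres).
P(N ≥ 4) = 1 − P(N ≤ 3) ≈ 0.2553.

0.2553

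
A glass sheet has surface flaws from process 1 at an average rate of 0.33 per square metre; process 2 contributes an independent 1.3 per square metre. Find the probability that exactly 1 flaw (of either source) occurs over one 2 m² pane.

0.1251

Independent Poisson processes superpose: combined rate λ = 0.33 + 1.3 = 1.63 per square metre.
Over the interval, μ = 1.63 × 2 = 3.26 (a 2 m² pane = 2 square metres).
P(N = 1) = e^(−3.26) · 3.26^1/1! ≈ 0.1251.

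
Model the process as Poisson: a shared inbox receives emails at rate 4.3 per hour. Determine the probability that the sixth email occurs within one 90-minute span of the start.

Over the interval, μ = 4.3 × 1.5 = 6.45 (a 90-minute span = 1.5 hours).
The sixth arrival falls in the interval iff at least 6 events occur there: P(S_6 ≤ t) = P(N ≥ 6) = 1 − P(N ≤ 5) ≈ 0.6236.

0.6236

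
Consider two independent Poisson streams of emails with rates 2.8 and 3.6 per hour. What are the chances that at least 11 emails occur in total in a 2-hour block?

0.7307

Independent Poisson processes superpose: combined rate λ = 2.8 + 3.6 = 6.4 per hour.
Over the interval, μ = 6.4 × 2 = 12.8 (a 2-hour block = 2 hours).
P(N ≥ 11) = 1 − P(N ≤ 10) ≈ 0.7307.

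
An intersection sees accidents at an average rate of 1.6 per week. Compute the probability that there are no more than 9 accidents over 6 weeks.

0.5089

Over the interval, μ = 1.6 × 6 = 9.6 (6 weeks).
P(N ≤ 9) = Σ_{j=0}^{9} e^(−μ) μ^j/j! ≈ 0.5089.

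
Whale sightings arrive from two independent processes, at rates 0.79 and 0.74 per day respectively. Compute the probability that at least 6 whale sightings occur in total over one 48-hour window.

0.0901

Independent Poisson processes superpose: combined rate λ = 0.79 + 0.74 = 1.53 per day.
Over the interval, μ = 1.53 × 2 = 3.06 (a 48-hour window = 2 days).
P(N ≥ 6) = 1 − P(N ≤ 5) ≈ 0.0901.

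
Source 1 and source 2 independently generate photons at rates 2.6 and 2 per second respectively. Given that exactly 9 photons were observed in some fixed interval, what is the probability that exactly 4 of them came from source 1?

0.1998

Given the total, each event is independently from source 1 with probability p = λ_1/(λ_1+λ_2) = 2.6/4.6 ≈ 0.5652.
So K ~ Binomial(9, 2.6/4.6): P(K = 4) = C(9,4) · (2.6/4.6)^4 · (2/4.6)^5 ≈ 0.1998.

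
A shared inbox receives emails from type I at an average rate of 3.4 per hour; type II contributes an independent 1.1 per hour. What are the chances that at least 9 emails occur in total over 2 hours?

0.5443

Independent Poisson processes superpose: combined rate λ = 3.4 + 1.1 = 4.5 per hour.
Over the interval, μ = 4.5 × 2 = 9 (2 hours).
P(N ≥ 9) = 1 − P(N ≤ 8) ≈ 0.5443.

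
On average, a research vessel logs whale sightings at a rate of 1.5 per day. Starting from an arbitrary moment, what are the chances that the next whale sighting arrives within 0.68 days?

Inter-arrival times are exponential with rate λ = 1.5 per day.
P(T ≤ 0.68) = 1 − e^(−λt) = 1 − e^(−1.5 × 0.68) = 1 − e^(−1.02) ≈ 0.6394.

0.6394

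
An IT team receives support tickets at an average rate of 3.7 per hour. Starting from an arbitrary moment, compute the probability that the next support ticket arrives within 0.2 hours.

0.5229

Inter-arrival times are exponential with rate λ = 3.7 per hour.
P(T ≤ 0.2) = 1 − e^(−λt) = 1 − e^(−3.7 × 0.2) = 1 − e^(−0.74) ≈ 0.5229.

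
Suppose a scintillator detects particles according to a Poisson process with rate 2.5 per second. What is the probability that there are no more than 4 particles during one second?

0.8912

With mean μ = 2.5 per second,
P(N ≤ 4) = Σ_{j=0}^{4} e^(−μ) μ^j/j! ≈ 0.8912.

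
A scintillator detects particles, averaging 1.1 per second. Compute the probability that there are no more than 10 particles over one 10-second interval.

0.4599

Over the interval, μ = 1.1 × 10 = 11 (a 10-second interval = 10 seconds).
P(N ≤ 10) = Σ_{j=0}^{10} e^(−μ) μ^j/j! ≈ 0.4599.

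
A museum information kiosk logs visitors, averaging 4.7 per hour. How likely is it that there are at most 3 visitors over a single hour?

0.3097

With mean μ = 4.7 per hour,
P(N ≤ 3) = Σ_{j=0}^{3} e^(−μ) μ^j/j! ≈ 0.3097.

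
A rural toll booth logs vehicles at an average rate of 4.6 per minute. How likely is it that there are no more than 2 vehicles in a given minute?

0.1626

With mean μ = 4.6 per minute,
P(N ≤ 2) = Σ_{j=0}^{2} e^(−μ) μ^j/j! ≈ 0.1626.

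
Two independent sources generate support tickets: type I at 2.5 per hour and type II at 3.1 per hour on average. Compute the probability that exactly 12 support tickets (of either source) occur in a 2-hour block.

0.1112

Independent Poisson processes superpose: combined rate λ = 2.5 + 3.1 = 5.6 per hour.
Over the interval, μ = 5.6 × 2 = 11.2 (a 2-hour block = 2 hours).
P(N = 12) = e^(−11.2) · 11.2^12/12! ≈ 0.1112.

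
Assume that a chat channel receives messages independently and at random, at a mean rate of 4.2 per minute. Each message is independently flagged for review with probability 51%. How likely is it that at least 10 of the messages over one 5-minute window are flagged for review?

0.6272

Thinning: the messages that are flagged for review themselves form a Poisson process with rate 0.51 × 4.2 = 2.142 per minute.
Over the interval, μ = 2.142 × 5 = 10.71 (a 5-minute window = 5 minutes).
P(N ≥ 10) = 1 − P(N ≤ 9) ≈ 0.6272.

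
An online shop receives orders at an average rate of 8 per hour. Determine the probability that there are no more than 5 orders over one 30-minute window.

0.7851

Over the interval, μ = 8 × 0.5 = 4 (a 30-minute window = 0.5 hours).
P(N ≤ 5) = Σ_{j=0}^{5} e^(−μ) μ^j/j! ≈ 0.7851.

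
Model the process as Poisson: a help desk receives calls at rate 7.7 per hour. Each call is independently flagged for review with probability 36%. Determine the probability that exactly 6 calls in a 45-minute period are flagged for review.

0.0140

Thinning: the calls that are flagged for review themselves form a Poisson process with rate 0.36 × 7.7 = 2.772 per hour.
Over the interval, μ = 2.772 × 0.75 = 2.079 (a 45-minute period = 0.75 hours).
P(N = 6) = e^(−2.079) · 2.079^6/6! ≈ 0.0140.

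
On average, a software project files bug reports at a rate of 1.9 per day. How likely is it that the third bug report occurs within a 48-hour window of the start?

0.7311

Over the interval, μ = 1.9 × 2 = 3.8 (a 48-hour window = 2 days).
The third arrival falls in the interval iff at least 3 events occur there: P(S_3 ≤ t) = P(N ≥ 3) = 1 − P(N ≤ 2) ≈ 0.7311.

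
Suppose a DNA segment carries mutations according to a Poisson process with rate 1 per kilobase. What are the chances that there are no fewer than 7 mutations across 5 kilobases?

0.2378

Over the interval, μ = 1 × 5 = 5 (5 kilobases).
P(N ≥ 7) = 1 − P(N ≤ 6) = 1 − Σ_{j=0}^{6} e^(−μ) μ^j/j! ≈ 0.2378.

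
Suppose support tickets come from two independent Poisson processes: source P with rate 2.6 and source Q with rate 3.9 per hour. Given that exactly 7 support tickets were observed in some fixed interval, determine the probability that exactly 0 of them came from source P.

Given the total, each event is independently from source P with probability p = λ_P/(λ_P+λ_Q) = 2.6/6.5 = 0.4000.
So K ~ Binomial(7, 2.6/6.5): P(K = 0) = C(7,0) · (2.6/6.5)^0 · (3.9/6.5)^7 ≈ 0.0280.

0.0280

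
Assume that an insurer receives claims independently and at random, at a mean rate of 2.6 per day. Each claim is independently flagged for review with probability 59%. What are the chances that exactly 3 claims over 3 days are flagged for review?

0.1630

Thinning: the claims that are flagged for review themselves form a Poisson process with rate 0.59 × 2.6 = 1.534 per day.
Over the interval, μ = 1.534 × 3 = 4.602 (3 days).
P(N = 3) = e^(−4.602) · 4.602^3/3! ≈ 0.1630.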